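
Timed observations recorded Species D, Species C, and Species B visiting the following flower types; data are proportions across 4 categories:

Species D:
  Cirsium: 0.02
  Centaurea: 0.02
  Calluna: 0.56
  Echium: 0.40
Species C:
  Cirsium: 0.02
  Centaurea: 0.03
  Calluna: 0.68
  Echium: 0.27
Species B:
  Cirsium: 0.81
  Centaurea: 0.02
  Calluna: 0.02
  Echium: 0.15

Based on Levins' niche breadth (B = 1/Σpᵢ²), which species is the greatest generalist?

Σp_Dᵢ² = 0.02² + 0.02² + 0.56² + 0.40² = 0.0004 + 0.0004 + 0.3136 + 0.1600 = 0.4744
B_D = 1 / 0.4744 = 2.1079
Σp_Cᵢ² = 0.02² + 0.03² + 0.68² + 0.27² = 0.0004 + 0.0009 + 0.4624 + 0.0729 = 0.5366
B_C = 1 / 0.5366 = 1.8636
Σp_Bᵢ² = 0.81² + 0.02² + 0.02² + 0.15² = 0.6561 + 0.0004 + 0.0004 + 0.0225 = 0.6794
B_B = 1 / 0.6794 = 1.4719
Highest B → broadest niche (most generalist): Species D (B = 2.11).

Species D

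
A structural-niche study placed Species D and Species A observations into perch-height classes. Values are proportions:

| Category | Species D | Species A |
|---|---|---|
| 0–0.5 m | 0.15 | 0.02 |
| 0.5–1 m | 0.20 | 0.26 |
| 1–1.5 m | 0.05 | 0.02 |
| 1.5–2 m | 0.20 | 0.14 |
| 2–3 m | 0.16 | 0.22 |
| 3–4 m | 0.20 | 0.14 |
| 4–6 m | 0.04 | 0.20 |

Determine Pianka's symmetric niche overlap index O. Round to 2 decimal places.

0.84

Σ p₁ᵢp₂ᵢ = 0.0030 + 0.0520 + 0.0010 + 0.0280 + 0.0352 + 0.0280 + 0.0080 = 0.1552
Σp_1ᵢ² = 0.15² + 0.20² + 0.05² + 0.20² + 0.16² + 0.20² + 0.04² = 0.0225 + 0.0400 + 0.0025 + 0.0400 + 0.0256 + 0.0400 + 0.0016 = 0.1722
Σp_2ᵢ² = 0.02² + 0.26² + 0.02² + 0.14² + 0.22² + 0.14² + 0.20² = 0.0004 + 0.0676 + 0.0004 + 0.0196 + 0.0484 + 0.0196 + 0.0400 = 0.1960
O = 0.1552 / √(0.1722 × 0.1960) = 0.1552 / 0.18371 = 0.8448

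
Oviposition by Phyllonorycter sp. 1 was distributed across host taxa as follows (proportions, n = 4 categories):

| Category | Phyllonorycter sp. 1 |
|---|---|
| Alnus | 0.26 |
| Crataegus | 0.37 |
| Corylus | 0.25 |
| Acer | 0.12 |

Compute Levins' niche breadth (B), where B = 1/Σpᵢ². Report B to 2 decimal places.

Σpᵢ² = 0.26² + 0.37² + 0.25² + 0.12² = 0.0676 + 0.1369 + 0.0625 + 0.0144 = 0.2814
B = 1 / 0.2814 = 3.5537

3.55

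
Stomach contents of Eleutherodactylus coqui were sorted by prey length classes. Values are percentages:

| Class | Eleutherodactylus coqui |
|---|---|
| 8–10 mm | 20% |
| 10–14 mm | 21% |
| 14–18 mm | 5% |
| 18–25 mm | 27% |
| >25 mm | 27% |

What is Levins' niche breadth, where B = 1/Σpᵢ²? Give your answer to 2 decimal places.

Convert percentages to proportions (divide by 100).
Σpᵢ² = 0.20² + 0.21² + 0.05² + 0.27² + 0.27² = 0.0400 + 0.0441 + 0.0025 + 0.0729 + 0.0729 = 0.2324
B = 1 / 0.2324 = 4.3029

4.30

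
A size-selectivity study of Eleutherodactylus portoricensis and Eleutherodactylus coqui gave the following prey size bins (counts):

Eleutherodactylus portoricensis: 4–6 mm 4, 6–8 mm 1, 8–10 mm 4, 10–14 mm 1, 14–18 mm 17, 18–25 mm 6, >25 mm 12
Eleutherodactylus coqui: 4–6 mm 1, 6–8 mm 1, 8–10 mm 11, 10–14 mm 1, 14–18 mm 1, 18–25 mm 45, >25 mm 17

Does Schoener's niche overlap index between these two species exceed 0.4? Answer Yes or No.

Proportions for Eleutherodactylus portoricensis (n=45): 4/45=0.0889, 1/45=0.0222, 4/45=0.0889, 1/45=0.0222, 17/45=0.3778, 6/45=0.1333, 12/45=0.2667
Proportions for Eleutherodactylus coqui (n=77): 1/77=0.0130, 1/77=0.0130, 11/77=0.1429, 1/77=0.0130, 1/77=0.0130, 45/77=0.5844, 17/77=0.2208
Σ|p₁ᵢ − p₂ᵢ| = 0.0759 + 0.0092 + 0.0540 + 0.0092 + 0.3648 + 0.4511 + 0.0459 = 1.0101
D = 1 − ½ × 1.0101 = 1 − 0.50505 = 0.49495
D = 0.49495 > 0.4 → Yes.

Yes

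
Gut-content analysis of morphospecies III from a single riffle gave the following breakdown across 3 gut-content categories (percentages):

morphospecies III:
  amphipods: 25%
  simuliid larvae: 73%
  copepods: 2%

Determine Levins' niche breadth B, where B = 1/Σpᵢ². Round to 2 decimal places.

Convert percentages to proportions (divide by 100).
Σpᵢ² = 0.25² + 0.73² + 0.02² = 0.0625 + 0.5329 + 0.0004 = 0.5958
B = 1 / 0.5958 = 1.6784

1.68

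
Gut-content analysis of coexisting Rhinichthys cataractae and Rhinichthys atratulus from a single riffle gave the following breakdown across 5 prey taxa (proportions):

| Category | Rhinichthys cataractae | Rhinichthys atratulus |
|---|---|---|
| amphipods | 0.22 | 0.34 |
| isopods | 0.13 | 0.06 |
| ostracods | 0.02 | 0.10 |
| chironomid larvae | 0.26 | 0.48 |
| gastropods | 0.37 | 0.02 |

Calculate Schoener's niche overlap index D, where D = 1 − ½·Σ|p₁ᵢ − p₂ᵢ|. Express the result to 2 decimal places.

0.58

Σ|p₁ᵢ − p₂ᵢ| = 0.12 + 0.07 + 0.08 + 0.22 + 0.35 = 0.84
D = 1 − ½ × 0.84 = 1 − 0.420 = 0.5800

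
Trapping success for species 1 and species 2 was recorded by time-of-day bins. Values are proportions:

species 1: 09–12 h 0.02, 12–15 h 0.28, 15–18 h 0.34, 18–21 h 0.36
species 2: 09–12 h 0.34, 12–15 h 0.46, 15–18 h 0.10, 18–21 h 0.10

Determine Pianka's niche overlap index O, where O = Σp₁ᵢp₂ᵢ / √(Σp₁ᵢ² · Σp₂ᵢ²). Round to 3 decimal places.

0.613

Σ p₁ᵢp₂ᵢ = 0.0068 + 0.1288 + 0.0340 + 0.0360 = 0.2056
Σp_1ᵢ² = 0.02² + 0.28² + 0.34² + 0.36² = 0.0004 + 0.0784 + 0.1156 + 0.1296 = 0.3240
Σp_2ᵢ² = 0.34² + 0.46² + 0.10² + 0.10² = 0.1156 + 0.2116 + 0.0100 + 0.0100 = 0.3472
O = 0.2056 / √(0.3240 × 0.3472) = 0.2056 / 0.335399 = 0.61300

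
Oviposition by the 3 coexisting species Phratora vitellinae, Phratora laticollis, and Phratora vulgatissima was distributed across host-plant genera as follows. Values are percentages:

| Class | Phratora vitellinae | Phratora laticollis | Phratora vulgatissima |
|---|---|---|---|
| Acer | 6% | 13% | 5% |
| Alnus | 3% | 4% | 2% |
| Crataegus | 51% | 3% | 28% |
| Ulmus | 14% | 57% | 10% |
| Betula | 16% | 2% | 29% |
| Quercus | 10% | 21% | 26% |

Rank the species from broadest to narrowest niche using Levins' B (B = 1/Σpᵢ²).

Convert percentages to proportions (divide by 100).
Σp_viteᵢ² = 0.06² + 0.03² + 0.51² + 0.14² + 0.16² + 0.10² = 0.0036 + 0.0009 + 0.2601 + 0.0196 + 0.0256 + 0.0100 = 0.3198
B_vite = 1 / 0.3198 = 3.1270
Σp_latiᵢ² = 0.13² + 0.04² + 0.03² + 0.57² + 0.02² + 0.21² = 0.0169 + 0.0016 + 0.0009 + 0.3249 + 0.0004 + 0.0441 = 0.3888
B_lati = 1 / 0.3888 = 2.5720
Σp_vulgᵢ² = 0.05² + 0.02² + 0.28² + 0.10² + 0.29² + 0.26² = 0.0025 + 0.0004 + 0.0784 + 0.0100 + 0.0841 + 0.0676 = 0.2430
B_vulg = 1 / 0.2430 = 4.1152
Ranking by B (broadest → narrowest): Phratora vulgatissima (4.12) > Phratora vitellinae (3.13) > Phratora laticollis (2.57)

Phratora vulgatissima > Phratora vitellinae > Phratora laticollis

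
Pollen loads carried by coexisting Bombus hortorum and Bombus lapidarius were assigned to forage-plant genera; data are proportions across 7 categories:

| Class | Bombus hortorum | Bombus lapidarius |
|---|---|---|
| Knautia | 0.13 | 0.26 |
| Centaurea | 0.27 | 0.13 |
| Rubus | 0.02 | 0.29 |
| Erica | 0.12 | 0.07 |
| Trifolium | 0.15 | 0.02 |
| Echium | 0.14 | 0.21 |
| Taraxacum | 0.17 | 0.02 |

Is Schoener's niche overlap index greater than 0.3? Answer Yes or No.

Σ|p₁ᵢ − p₂ᵢ| = 0.13 + 0.14 + 0.27 + 0.05 + 0.13 + 0.07 + 0.15 = 0.94
D = 1 − ½ × 0.94 = 1 − 0.470 = 0.5300
D = 0.5300 > 0.3 → Yes.

Yes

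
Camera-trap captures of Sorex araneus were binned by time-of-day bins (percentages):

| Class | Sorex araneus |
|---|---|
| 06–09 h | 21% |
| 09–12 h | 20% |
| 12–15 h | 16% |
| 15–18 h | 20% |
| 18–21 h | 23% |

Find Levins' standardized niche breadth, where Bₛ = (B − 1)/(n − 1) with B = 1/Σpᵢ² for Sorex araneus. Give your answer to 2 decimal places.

Convert percentages to proportions (divide by 100).
Σpᵢ² = 0.21² + 0.20² + 0.16² + 0.20² + 0.23² = 0.0441 + 0.0400 + 0.0256 + 0.0400 + 0.0529 = 0.2026
B = 1 / 0.2026 = 4.9358
Bₛ = (B − 1)/(n − 1) = (4.9358 − 1)/(5 − 1) = 3.9358/4 = 0.9840

0.98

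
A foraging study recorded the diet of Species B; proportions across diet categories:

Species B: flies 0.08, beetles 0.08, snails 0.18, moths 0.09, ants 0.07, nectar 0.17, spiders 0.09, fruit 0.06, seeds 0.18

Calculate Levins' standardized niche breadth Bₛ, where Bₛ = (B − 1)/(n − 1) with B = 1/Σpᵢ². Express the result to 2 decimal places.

0.83

Σpᵢ² = 0.08² + 0.08² + 0.18² + 0.09² + 0.07² + 0.17² + 0.09² + 0.06² + 0.18² = 0.0064 + 0.0064 + 0.0324 + 0.0081 + 0.0049 + 0.0289 + 0.0081 + 0.0036 + 0.0324 = 0.1312
B = 1 / 0.1312 = 7.6220
Bₛ = (B − 1)/(n − 1) = (7.6220 − 1)/(9 − 1) = 6.6220/8 = 0.8278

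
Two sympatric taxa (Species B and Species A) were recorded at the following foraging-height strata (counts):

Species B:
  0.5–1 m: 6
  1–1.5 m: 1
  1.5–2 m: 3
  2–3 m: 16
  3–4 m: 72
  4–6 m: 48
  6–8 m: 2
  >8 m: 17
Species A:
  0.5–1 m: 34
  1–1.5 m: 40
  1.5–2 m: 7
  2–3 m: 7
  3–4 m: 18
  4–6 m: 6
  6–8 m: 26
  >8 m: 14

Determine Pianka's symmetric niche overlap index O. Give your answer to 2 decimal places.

Proportions for Species B (n=165): 6/165=0.0364, 1/165=0.0061, 3/165=0.0182, 16/165=0.0970, 72/165=0.4364, 48/165=0.2909, 2/165=0.0121, 17/165=0.1030
Proportions for Species A (n=152): 34/152=0.2237, 40/152=0.2632, 7/152=0.0461, 7/152=0.0461, 18/152=0.1184, 6/152=0.0395, 26/152=0.1711, 14/152=0.0921
Σ p₁ᵢp₂ᵢ = 0.008143 + 0.001606 + 0.000839 + 0.004472 + 0.051670 + 0.011491 + 0.002070 + 0.009486 = 0.089777
Σp_1ᵢ² = 0.0364² + 0.0061² + 0.0182² + 0.0970² + 0.4364² + 0.2909² + 0.0121² + 0.1030² = 0.001325 + 0.000037 + 0.000331 + 0.009409 + 0.190445 + 0.084623 + 0.000146 + 0.010609 = 0.296925
Σp_2ᵢ² = 0.2237² + 0.2632² + 0.0461² + 0.0461² + 0.1184² + 0.0395² + 0.1711² + 0.0921² = 0.050042 + 0.069274 + 0.002125 + 0.002125 + 0.014019 + 0.001560 + 0.029275 + 0.008482 = 0.176902
O = 0.089777 / √(0.296925 × 0.176902) = 0.089777 / 0.2291869 = 0.3917

0.39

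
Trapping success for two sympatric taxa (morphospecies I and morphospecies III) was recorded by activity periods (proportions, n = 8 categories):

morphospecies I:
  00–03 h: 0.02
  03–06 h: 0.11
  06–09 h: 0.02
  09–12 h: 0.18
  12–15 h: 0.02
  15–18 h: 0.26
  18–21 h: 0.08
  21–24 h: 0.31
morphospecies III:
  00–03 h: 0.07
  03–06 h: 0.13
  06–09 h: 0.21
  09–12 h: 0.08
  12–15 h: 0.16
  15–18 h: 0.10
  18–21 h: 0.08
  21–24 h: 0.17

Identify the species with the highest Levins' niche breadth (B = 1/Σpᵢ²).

morphospecies III

Σp_Iᵢ² = 0.02² + 0.11² + 0.02² + 0.18² + 0.02² + 0.26² + 0.08² + 0.31² = 0.0004 + 0.0121 + 0.0004 + 0.0324 + 0.0004 + 0.0676 + 0.0064 + 0.0961 = 0.2158
B_I = 1 / 0.2158 = 4.6339
Σp_IIIᵢ² = 0.07² + 0.13² + 0.21² + 0.08² + 0.16² + 0.10² + 0.08² + 0.17² = 0.0049 + 0.0169 + 0.0441 + 0.0064 + 0.0256 + 0.0100 + 0.0064 + 0.0289 = 0.1432
B_III = 1 / 0.1432 = 6.9832
Highest B → broadest niche (most generalist): morphospecies III (B = 6.98).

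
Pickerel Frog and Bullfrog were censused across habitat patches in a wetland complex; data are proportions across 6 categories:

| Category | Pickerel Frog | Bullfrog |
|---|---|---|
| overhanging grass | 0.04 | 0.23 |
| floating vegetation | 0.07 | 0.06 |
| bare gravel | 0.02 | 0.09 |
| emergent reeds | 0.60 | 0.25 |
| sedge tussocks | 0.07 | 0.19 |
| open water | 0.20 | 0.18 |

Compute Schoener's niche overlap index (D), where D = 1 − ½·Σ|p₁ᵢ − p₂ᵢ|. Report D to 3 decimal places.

0.620

Σ|p₁ᵢ − p₂ᵢ| = 0.19 + 0.01 + 0.07 + 0.35 + 0.12 + 0.02 = 0.76
D = 1 − ½ × 0.76 = 1 − 0.380 = 0.62000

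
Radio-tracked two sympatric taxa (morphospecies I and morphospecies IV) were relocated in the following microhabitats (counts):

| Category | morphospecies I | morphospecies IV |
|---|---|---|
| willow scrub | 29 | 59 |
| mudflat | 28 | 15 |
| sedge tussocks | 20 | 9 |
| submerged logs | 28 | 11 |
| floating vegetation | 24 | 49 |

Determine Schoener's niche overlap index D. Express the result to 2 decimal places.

0.66

Proportions for morphospecies I (n=129): 29/129=0.2248, 28/129=0.2171, 20/129=0.1550, 28/129=0.2171, 24/129=0.1860
Proportions for morphospecies IV (n=143): 59/143=0.4126, 15/143=0.1049, 9/143=0.0629, 11/143=0.0769, 49/143=0.3427
Σ|p₁ᵢ − p₂ᵢ| = 0.1878 + 0.1122 + 0.0921 + 0.1402 + 0.1567 = 0.6890
D = 1 − ½ × 0.6890 = 1 − 0.34450 = 0.65550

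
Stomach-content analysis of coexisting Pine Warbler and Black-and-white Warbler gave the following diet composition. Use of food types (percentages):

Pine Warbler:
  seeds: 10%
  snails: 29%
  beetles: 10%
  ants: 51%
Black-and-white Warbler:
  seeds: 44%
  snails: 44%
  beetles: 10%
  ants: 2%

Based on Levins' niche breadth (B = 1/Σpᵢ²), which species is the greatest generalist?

Convert percentages to proportions (divide by 100).
Σp_Pineᵢ² = 0.10² + 0.29² + 0.10² + 0.51² = 0.0100 + 0.0841 + 0.0100 + 0.2601 = 0.3642
B_Pine = 1 / 0.3642 = 2.7457
Σp_Blacᵢ² = 0.44² + 0.44² + 0.10² + 0.02² = 0.1936 + 0.1936 + 0.0100 + 0.0004 = 0.3976
B_Blac = 1 / 0.3976 = 2.5151
Highest B → broadest niche (most generalist): Pine Warbler (B = 2.75).

Pine Warbler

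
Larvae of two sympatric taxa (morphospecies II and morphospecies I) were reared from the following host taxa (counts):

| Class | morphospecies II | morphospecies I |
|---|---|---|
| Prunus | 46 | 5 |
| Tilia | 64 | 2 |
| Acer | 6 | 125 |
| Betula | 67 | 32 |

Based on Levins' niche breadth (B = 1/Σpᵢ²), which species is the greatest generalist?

morphospecies II

Proportions for morphospecies II (n=183): 46/183=0.2514, 64/183=0.3497, 6/183=0.0328, 67/183=0.3661
Proportions for morphospecies I (n=164): 5/164=0.0305, 2/164=0.0122, 125/164=0.7622, 32/164=0.1951
Σp_IIᵢ² = 0.2514² + 0.3497² + 0.0328² + 0.3661² = 0.063202 + 0.122290 + 0.001076 + 0.134029 = 0.320597
B_II = 1 / 0.320597 = 3.1192
Σp_Iᵢ² = 0.0305² + 0.0122² + 0.7622² + 0.1951² = 0.000930 + 0.000149 + 0.580949 + 0.038064 = 0.620092
B_I = 1 / 0.620092 = 1.6127
Highest B → broadest niche (most generalist): morphospecies II (B = 3.12).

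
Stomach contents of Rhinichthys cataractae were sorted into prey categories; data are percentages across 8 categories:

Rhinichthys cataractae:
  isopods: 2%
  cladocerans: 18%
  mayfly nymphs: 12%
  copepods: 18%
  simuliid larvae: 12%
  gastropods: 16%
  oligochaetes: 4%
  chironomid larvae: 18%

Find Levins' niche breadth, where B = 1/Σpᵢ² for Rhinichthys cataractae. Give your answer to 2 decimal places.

6.51

Convert percentages to proportions (divide by 100).
Σpᵢ² = 0.02² + 0.18² + 0.12² + 0.18² + 0.12² + 0.16² + 0.04² + 0.18² = 0.0004 + 0.0324 + 0.0144 + 0.0324 + 0.0144 + 0.0256 + 0.0016 + 0.0324 = 0.1536
B = 1 / 0.1536 = 6.5104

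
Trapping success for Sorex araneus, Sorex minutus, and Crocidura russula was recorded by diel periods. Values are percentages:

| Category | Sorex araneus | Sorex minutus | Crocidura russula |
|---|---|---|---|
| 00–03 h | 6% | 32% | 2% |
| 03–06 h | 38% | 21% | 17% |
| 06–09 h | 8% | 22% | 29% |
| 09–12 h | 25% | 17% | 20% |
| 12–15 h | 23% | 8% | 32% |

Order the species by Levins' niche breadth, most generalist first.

Convert percentages to proportions (divide by 100).
Σp_aranᵢ² = 0.06² + 0.38² + 0.08² + 0.25² + 0.23² = 0.0036 + 0.1444 + 0.0064 + 0.0625 + 0.0529 = 0.2698
B_aran = 1 / 0.2698 = 3.7064
Σp_minuᵢ² = 0.32² + 0.21² + 0.22² + 0.17² + 0.08² = 0.1024 + 0.0441 + 0.0484 + 0.0289 + 0.0064 = 0.2302
B_minu = 1 / 0.2302 = 4.3440
Σp_russᵢ² = 0.02² + 0.17² + 0.29² + 0.20² + 0.32² = 0.0004 + 0.0289 + 0.0841 + 0.0400 + 0.1024 = 0.2558
B_russ = 1 / 0.2558 = 3.9093
Ranking by B (broadest → narrowest): Sorex minutus (4.34) > Crocidura russula (3.91) > Sorex araneus (3.71)

Sorex minutus > Crocidura russula > Sorex araneus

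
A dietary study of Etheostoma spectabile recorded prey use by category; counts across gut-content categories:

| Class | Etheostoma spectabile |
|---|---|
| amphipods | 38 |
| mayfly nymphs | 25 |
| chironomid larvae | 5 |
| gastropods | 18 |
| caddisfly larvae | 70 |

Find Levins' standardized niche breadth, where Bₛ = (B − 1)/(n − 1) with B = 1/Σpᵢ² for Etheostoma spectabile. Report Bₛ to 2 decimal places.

0.58

Proportions for Etheostoma spectabile (n=156): 38/156=0.2436, 25/156=0.1603, 5/156=0.0321, 18/156=0.1154, 70/156=0.4487
Σpᵢ² = 0.2436² + 0.1603² + 0.0321² + 0.1154² + 0.4487² = 0.059341 + 0.025696 + 0.001030 + 0.013317 + 0.201332 = 0.300716
B = 1 / 0.300716 = 3.3254
Bₛ = (B − 1)/(n − 1) = (3.3254 − 1)/(5 − 1) = 2.3254/4 = 0.5814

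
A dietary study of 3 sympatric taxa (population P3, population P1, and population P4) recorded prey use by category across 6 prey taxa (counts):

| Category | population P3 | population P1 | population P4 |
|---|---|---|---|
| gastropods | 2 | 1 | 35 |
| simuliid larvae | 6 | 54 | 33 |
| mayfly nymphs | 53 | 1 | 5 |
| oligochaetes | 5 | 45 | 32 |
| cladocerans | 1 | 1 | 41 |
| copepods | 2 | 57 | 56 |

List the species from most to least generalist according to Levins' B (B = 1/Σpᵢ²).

Proportions for population P3 (n=69): 2/69=0.0290, 6/69=0.0870, 53/69=0.7681, 5/69=0.0725, 1/69=0.0145, 2/69=0.0290
Proportions for population P1 (n=159): 1/159=0.0063, 54/159=0.3396, 1/159=0.0063, 45/159=0.2830, 1/159=0.0063, 57/159=0.3585
Proportions for population P4 (n=202): 35/202=0.1733, 33/202=0.1634, 5/202=0.0248, 32/202=0.1584, 41/202=0.2030, 56/202=0.2772
Σp_P3ᵢ² = 0.0290² + 0.0870² + 0.7681² + 0.0725² + 0.0145² + 0.0290² = 0.000841 + 0.007569 + 0.589978 + 0.005256 + 0.000210 + 0.000841 = 0.604695
B_P3 = 1 / 0.604695 = 1.6537
Σp_P1ᵢ² = 0.0063² + 0.3396² + 0.0063² + 0.2830² + 0.0063² + 0.3585² = 0.000040 + 0.115328 + 0.000040 + 0.080089 + 0.000040 + 0.128522 = 0.324059
B_P1 = 1 / 0.324059 = 3.0859
Σp_P4ᵢ² = 0.1733² + 0.1634² + 0.0248² + 0.1584² + 0.2030² + 0.2772² = 0.030033 + 0.026700 + 0.000615 + 0.025091 + 0.041209 + 0.076840 = 0.200488
B_P4 = 1 / 0.200488 = 4.9878
Ranking by B (broadest → narrowest): population P4 (4.99) > population P1 (3.09) > population P3 (1.65)

population P4 > population P1 > population P3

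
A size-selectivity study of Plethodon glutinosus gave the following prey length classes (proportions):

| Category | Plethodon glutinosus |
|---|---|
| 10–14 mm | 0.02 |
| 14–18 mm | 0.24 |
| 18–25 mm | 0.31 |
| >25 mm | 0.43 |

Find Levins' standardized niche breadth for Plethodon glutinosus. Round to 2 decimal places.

Σpᵢ² = 0.02² + 0.24² + 0.31² + 0.43² = 0.0004 + 0.0576 + 0.0961 + 0.1849 = 0.3390
B = 1 / 0.3390 = 2.9499
Bₛ = (B − 1)/(n − 1) = (2.9499 − 1)/(4 − 1) = 1.9499/3 = 0.6500

0.65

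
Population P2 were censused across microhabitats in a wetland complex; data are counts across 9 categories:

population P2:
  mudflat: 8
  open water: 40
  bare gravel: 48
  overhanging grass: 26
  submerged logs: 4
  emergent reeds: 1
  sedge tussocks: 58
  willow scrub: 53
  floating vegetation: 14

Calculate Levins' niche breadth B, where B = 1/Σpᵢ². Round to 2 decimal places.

5.76

Proportions for population P2 (n=252): 8/252=0.0317, 40/252=0.1587, 48/252=0.1905, 26/252=0.1032, 4/252=0.0159, 1/252=0.0040, 58/252=0.2302, 53/252=0.2103, 14/252=0.0556
Σpᵢ² = 0.0317² + 0.1587² + 0.1905² + 0.1032² + 0.0159² + 0.0040² + 0.2302² + 0.2103² + 0.0556² = 0.001005 + 0.025186 + 0.036290 + 0.010650 + 0.000253 + 0.000016 + 0.052992 + 0.044226 + 0.003091 = 0.173709
B = 1 / 0.173709 = 5.7568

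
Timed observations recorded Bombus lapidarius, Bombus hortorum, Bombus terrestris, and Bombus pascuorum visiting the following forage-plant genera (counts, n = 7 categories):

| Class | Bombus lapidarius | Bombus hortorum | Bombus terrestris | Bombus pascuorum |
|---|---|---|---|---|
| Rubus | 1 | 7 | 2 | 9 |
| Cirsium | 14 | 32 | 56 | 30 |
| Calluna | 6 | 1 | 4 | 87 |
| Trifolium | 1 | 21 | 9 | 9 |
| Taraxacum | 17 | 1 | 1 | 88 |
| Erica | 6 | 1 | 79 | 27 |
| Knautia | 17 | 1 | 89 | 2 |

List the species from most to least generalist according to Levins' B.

Bombus lapidarius > Bombus pascuorum > Bombus terrestris > Bombus hortorum

Proportions for Bombus lapidarius (n=62): 1/62=0.0161, 14/62=0.2258, 6/62=0.0968, 1/62=0.0161, 17/62=0.2742, 6/62=0.0968, 17/62=0.2742
Proportions for Bombus hortorum (n=64): 7/64=0.1094, 32/64=0.5000, 1/64=0.0156, 21/64=0.3281, 1/64=0.0156, 1/64=0.0156, 1/64=0.0156
Proportions for Bombus terrestris (n=240): 2/240=0.0083, 56/240=0.2333, 4/240=0.0167, 9/240=0.0375, 1/240=0.0042, 79/240=0.3292, 89/240=0.3708
Proportions for Bombus pascuorum (n=252): 9/252=0.0357, 30/252=0.1190, 87/252=0.3452, 9/252=0.0357, 88/252=0.3492, 27/252=0.1071, 2/252=0.0079
Σp_lapiᵢ² = 0.0161² + 0.2258² + 0.0968² + 0.0161² + 0.2742² + 0.0968² + 0.2742² = 0.000259 + 0.050986 + 0.009370 + 0.000259 + 0.075186 + 0.009370 + 0.075186 = 0.220616
B_lapi = 1 / 0.220616 = 4.5328
Σp_hortᵢ² = 0.1094² + 0.5000² + 0.0156² + 0.3281² + 0.0156² + 0.0156² + 0.0156² = 0.011968 + 0.250000 + 0.000243 + 0.107650 + 0.000243 + 0.000243 + 0.000243 = 0.370590
B_hort = 1 / 0.370590 = 2.6984
Σp_terrᵢ² = 0.0083² + 0.2333² + 0.0167² + 0.0375² + 0.0042² + 0.3292² + 0.3708² = 0.000069 + 0.054429 + 0.000279 + 0.001406 + 0.000018 + 0.108373 + 0.137493 = 0.302067
B_terr = 1 / 0.302067 = 3.3105
Σp_pascᵢ² = 0.0357² + 0.1190² + 0.3452² + 0.0357² + 0.3492² + 0.1071² + 0.0079² = 0.001274 + 0.014161 + 0.119163 + 0.001274 + 0.121941 + 0.011470 + 0.000062 = 0.269345
B_pasc = 1 / 0.269345 = 3.7127
Ranking by B (broadest → narrowest): Bombus lapidarius (4.53) > Bombus pascuorum (3.71) > Bombus terrestris (3.31) > Bombus hortorum (2.70)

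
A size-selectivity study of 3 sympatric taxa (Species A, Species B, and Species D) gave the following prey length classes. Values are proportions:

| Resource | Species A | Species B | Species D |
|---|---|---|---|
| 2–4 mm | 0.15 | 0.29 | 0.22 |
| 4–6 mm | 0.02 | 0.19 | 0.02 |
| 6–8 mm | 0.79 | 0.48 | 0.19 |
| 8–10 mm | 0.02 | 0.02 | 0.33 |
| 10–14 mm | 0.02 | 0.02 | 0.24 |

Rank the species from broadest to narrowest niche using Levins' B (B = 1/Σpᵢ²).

Species D > Species B > Species A

Σp_Aᵢ² = 0.15² + 0.02² + 0.79² + 0.02² + 0.02² = 0.0225 + 0.0004 + 0.6241 + 0.0004 + 0.0004 = 0.6478
B_A = 1 / 0.6478 = 1.5437
Σp_Bᵢ² = 0.29² + 0.19² + 0.48² + 0.02² + 0.02² = 0.0841 + 0.0361 + 0.2304 + 0.0004 + 0.0004 = 0.3514
B_B = 1 / 0.3514 = 2.8458
Σp_Dᵢ² = 0.22² + 0.02² + 0.19² + 0.33² + 0.24² = 0.0484 + 0.0004 + 0.0361 + 0.1089 + 0.0576 = 0.2514
B_D = 1 / 0.2514 = 3.9777
Ranking by B (broadest → narrowest): Species D (3.98) > Species B (2.85) > Species A (1.54)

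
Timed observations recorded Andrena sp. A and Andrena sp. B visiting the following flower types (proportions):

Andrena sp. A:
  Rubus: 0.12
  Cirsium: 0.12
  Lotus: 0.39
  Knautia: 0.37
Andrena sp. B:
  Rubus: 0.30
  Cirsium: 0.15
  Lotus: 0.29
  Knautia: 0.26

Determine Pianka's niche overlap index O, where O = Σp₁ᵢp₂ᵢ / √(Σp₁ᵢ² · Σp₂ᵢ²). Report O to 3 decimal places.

0.909

Σ p₁ᵢp₂ᵢ = 0.0360 + 0.0180 + 0.1131 + 0.0962 = 0.2633
Σp_1ᵢ² = 0.12² + 0.12² + 0.39² + 0.37² = 0.0144 + 0.0144 + 0.1521 + 0.1369 = 0.3178
Σp_2ᵢ² = 0.30² + 0.15² + 0.29² + 0.26² = 0.0900 + 0.0225 + 0.0841 + 0.0676 = 0.2642
O = 0.2633 / √(0.3178 × 0.2642) = 0.2633 / 0.289763 = 0.90867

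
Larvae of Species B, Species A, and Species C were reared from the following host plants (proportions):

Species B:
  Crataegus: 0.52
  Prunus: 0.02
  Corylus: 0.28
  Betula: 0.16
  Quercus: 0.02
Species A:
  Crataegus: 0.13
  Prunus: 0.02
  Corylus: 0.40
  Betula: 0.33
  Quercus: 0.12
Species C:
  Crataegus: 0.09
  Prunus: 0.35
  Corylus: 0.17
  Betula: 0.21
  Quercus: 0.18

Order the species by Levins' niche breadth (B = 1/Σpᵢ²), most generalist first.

Σp_Bᵢ² = 0.52² + 0.02² + 0.28² + 0.16² + 0.02² = 0.2704 + 0.0004 + 0.0784 + 0.0256 + 0.0004 = 0.3752
B_B = 1 / 0.3752 = 2.6652
Σp_Aᵢ² = 0.13² + 0.02² + 0.40² + 0.33² + 0.12² = 0.0169 + 0.0004 + 0.1600 + 0.1089 + 0.0144 = 0.3006
B_A = 1 / 0.3006 = 3.3267
Σp_Cᵢ² = 0.09² + 0.35² + 0.17² + 0.21² + 0.18² = 0.0081 + 0.1225 + 0.0289 + 0.0441 + 0.0324 = 0.2360
B_C = 1 / 0.2360 = 4.2373
Ranking by B (broadest → narrowest): Species C (4.24) > Species A (3.33) > Species B (2.67)

Species C > Species A > Species B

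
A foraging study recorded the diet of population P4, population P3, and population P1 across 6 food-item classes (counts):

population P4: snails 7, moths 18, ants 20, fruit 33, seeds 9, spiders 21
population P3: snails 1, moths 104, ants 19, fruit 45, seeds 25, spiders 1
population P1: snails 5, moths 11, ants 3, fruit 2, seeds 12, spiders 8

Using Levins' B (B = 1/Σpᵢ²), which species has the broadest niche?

population P4

Proportions for population P4 (n=108): 7/108=0.0648, 18/108=0.1667, 20/108=0.1852, 33/108=0.3056, 9/108=0.0833, 21/108=0.1944
Proportions for population P3 (n=195): 1/195=0.0051, 104/195=0.5333, 19/195=0.0974, 45/195=0.2308, 25/195=0.1282, 1/195=0.0051
Proportions for population P1 (n=41): 5/41=0.1220, 11/41=0.2683, 3/41=0.0732, 2/41=0.0488, 12/41=0.2927, 8/41=0.1951
Σp_P4ᵢ² = 0.0648² + 0.1667² + 0.1852² + 0.3056² + 0.0833² + 0.1944² = 0.004199 + 0.027789 + 0.034299 + 0.093391 + 0.006939 + 0.037791 = 0.204408
B_P4 = 1 / 0.204408 = 4.8922
Σp_P3ᵢ² = 0.0051² + 0.5333² + 0.0974² + 0.2308² + 0.1282² + 0.0051² = 0.000026 + 0.284409 + 0.009487 + 0.053269 + 0.016435 + 0.000026 = 0.363652
B_P3 = 1 / 0.363652 = 2.7499
Σp_P1ᵢ² = 0.1220² + 0.2683² + 0.0732² + 0.0488² + 0.2927² + 0.1951² = 0.014884 + 0.071985 + 0.005358 + 0.002381 + 0.085673 + 0.038064 = 0.218345
B_P1 = 1 / 0.218345 = 4.5799
Highest B → broadest niche (most generalist): population P4 (B = 4.89).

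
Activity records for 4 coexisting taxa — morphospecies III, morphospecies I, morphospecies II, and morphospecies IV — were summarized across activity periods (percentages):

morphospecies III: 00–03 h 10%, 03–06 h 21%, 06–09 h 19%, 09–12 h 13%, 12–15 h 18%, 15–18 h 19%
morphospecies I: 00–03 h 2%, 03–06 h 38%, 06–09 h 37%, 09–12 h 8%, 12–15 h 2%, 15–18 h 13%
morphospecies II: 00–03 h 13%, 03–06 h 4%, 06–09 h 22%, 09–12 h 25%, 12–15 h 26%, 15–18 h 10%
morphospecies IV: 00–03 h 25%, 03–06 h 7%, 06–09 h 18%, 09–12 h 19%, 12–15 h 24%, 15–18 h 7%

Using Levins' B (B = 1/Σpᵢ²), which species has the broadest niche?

Convert percentages to proportions (divide by 100).
Σp_IIIᵢ² = 0.10² + 0.21² + 0.19² + 0.13² + 0.18² + 0.19² = 0.0100 + 0.0441 + 0.0361 + 0.0169 + 0.0324 + 0.0361 = 0.1756
B_III = 1 / 0.1756 = 5.6948
Σp_Iᵢ² = 0.02² + 0.38² + 0.37² + 0.08² + 0.02² + 0.13² = 0.0004 + 0.1444 + 0.1369 + 0.0064 + 0.0004 + 0.0169 = 0.3054
B_I = 1 / 0.3054 = 3.2744
Σp_IIᵢ² = 0.13² + 0.04² + 0.22² + 0.25² + 0.26² + 0.10² = 0.0169 + 0.0016 + 0.0484 + 0.0625 + 0.0676 + 0.0100 = 0.2070
B_II = 1 / 0.2070 = 4.8309
Σp_IVᵢ² = 0.25² + 0.07² + 0.18² + 0.19² + 0.24² + 0.07² = 0.0625 + 0.0049 + 0.0324 + 0.0361 + 0.0576 + 0.0049 = 0.1984
B_IV = 1 / 0.1984 = 5.0403
Highest B → broadest niche (most generalist): morphospecies III (B = 5.69).

morphospecies III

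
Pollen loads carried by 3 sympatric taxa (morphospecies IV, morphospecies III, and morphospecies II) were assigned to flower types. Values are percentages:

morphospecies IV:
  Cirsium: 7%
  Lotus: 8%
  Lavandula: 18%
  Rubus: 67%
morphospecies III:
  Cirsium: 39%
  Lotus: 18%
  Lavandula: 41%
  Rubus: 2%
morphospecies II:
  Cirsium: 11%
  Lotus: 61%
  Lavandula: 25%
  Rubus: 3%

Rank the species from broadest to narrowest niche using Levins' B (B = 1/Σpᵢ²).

Convert percentages to proportions (divide by 100).
Σp_IVᵢ² = 0.07² + 0.08² + 0.18² + 0.67² = 0.0049 + 0.0064 + 0.0324 + 0.4489 = 0.4926
B_IV = 1 / 0.4926 = 2.0300
Σp_IIIᵢ² = 0.39² + 0.18² + 0.41² + 0.02² = 0.1521 + 0.0324 + 0.1681 + 0.0004 = 0.3530
B_III = 1 / 0.3530 = 2.8329
Σp_IIᵢ² = 0.11² + 0.61² + 0.25² + 0.03² = 0.0121 + 0.3721 + 0.0625 + 0.0009 = 0.4476
B_II = 1 / 0.4476 = 2.2341
Ranking by B (broadest → narrowest): morphospecies III (2.83) > morphospecies II (2.23) > morphospecies IV (2.03)

morphospecies III > morphospecies II > morphospecies IV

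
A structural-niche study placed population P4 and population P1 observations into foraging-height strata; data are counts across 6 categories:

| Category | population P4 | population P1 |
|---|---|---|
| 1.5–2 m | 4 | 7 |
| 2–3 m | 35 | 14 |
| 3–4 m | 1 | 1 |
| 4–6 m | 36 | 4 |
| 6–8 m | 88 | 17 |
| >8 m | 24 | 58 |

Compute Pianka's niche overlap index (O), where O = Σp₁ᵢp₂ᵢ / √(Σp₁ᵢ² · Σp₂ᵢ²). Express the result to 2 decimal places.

Proportions for population P4 (n=188): 4/188=0.0213, 35/188=0.1862, 1/188=0.0053, 36/188=0.1915, 88/188=0.4681, 24/188=0.1277
Proportions for population P1 (n=101): 7/101=0.0693, 14/101=0.1386, 1/101=0.0099, 4/101=0.0396, 17/101=0.1683, 58/101=0.5743
Σ p₁ᵢp₂ᵢ = 0.001476 + 0.025807 + 0.000052 + 0.007583 + 0.078781 + 0.073338 = 0.187037
Σp_1ᵢ² = 0.0213² + 0.1862² + 0.0053² + 0.1915² + 0.4681² + 0.1277² = 0.000454 + 0.034670 + 0.000028 + 0.036672 + 0.219118 + 0.016307 = 0.307249
Σp_2ᵢ² = 0.0693² + 0.1386² + 0.0099² + 0.0396² + 0.1683² + 0.5743² = 0.004802 + 0.019210 + 0.000098 + 0.001568 + 0.028325 + 0.329820 = 0.383823
O = 0.187037 / √(0.307249 × 0.383823) = 0.187037 / 0.3434083 = 0.5446

0.54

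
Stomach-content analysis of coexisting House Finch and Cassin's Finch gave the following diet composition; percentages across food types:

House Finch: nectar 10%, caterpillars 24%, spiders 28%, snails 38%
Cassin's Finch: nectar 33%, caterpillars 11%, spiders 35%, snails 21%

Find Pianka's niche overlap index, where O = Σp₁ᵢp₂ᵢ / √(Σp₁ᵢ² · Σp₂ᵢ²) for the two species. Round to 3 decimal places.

Convert percentages to proportions (divide by 100).
Σ p₁ᵢp₂ᵢ = 0.0330 + 0.0264 + 0.0980 + 0.0798 = 0.2372
Σp_1ᵢ² = 0.10² + 0.24² + 0.28² + 0.38² = 0.0100 + 0.0576 + 0.0784 + 0.1444 = 0.2904
Σp_2ᵢ² = 0.33² + 0.11² + 0.35² + 0.21² = 0.1089 + 0.0121 + 0.1225 + 0.0441 = 0.2876
O = 0.2372 / √(0.2904 × 0.2876) = 0.2372 / 0.288997 = 0.82077

0.821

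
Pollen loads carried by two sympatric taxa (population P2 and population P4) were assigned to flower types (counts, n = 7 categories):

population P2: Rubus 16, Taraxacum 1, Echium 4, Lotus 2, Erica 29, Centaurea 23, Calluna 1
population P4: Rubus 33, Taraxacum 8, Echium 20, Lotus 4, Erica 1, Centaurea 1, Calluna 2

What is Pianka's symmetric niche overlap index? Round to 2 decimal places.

Proportions for population P2 (n=76): 16/76=0.2105, 1/76=0.0132, 4/76=0.0526, 2/76=0.0263, 29/76=0.3816, 23/76=0.3026, 1/76=0.0132
Proportions for population P4 (n=69): 33/69=0.4783, 8/69=0.1159, 20/69=0.2899, 4/69=0.0580, 1/69=0.0145, 1/69=0.0145, 2/69=0.0290
Σ p₁ᵢp₂ᵢ = 0.100682 + 0.001530 + 0.015249 + 0.001525 + 0.005533 + 0.004388 + 0.000383 = 0.129290
Σp_1ᵢ² = 0.2105² + 0.0132² + 0.0526² + 0.0263² + 0.3816² + 0.3026² + 0.0132² = 0.044310 + 0.000174 + 0.002767 + 0.000692 + 0.145619 + 0.091567 + 0.000174 = 0.285303
Σp_2ᵢ² = 0.4783² + 0.1159² + 0.2899² + 0.0580² + 0.0145² + 0.0145² + 0.0290² = 0.228771 + 0.013433 + 0.084042 + 0.003364 + 0.000210 + 0.000210 + 0.000841 = 0.330871
O = 0.129290 / √(0.285303 × 0.330871) = 0.129290 / 0.3072434 = 0.4208

0.42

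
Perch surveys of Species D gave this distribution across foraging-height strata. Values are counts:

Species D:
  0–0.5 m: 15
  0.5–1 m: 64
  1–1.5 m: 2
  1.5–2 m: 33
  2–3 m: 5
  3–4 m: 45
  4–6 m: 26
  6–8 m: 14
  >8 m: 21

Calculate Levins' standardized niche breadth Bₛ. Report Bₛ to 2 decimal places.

Proportions for Species D (n=225): 15/225=0.0667, 64/225=0.2844, 2/225=0.0089, 33/225=0.1467, 5/225=0.0222, 45/225=0.2000, 26/225=0.1156, 14/225=0.0622, 21/225=0.0933
Σpᵢ² = 0.0667² + 0.2844² + 0.0089² + 0.1467² + 0.0222² + 0.2000² + 0.1156² + 0.0622² + 0.0933² = 0.004449 + 0.080883 + 0.000079 + 0.021521 + 0.000493 + 0.040000 + 0.013363 + 0.003869 + 0.008705 = 0.173362
B = 1 / 0.173362 = 5.7683
Bₛ = (B − 1)/(n − 1) = (5.7683 − 1)/(9 − 1) = 4.7683/8 = 0.5960

0.60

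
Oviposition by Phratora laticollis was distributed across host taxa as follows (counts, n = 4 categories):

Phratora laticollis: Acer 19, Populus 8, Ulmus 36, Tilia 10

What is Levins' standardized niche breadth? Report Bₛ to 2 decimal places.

Proportions for Phratora laticollis (n=73): 19/73=0.2603, 8/73=0.1096, 36/73=0.4932, 10/73=0.1370
Σpᵢ² = 0.2603² + 0.1096² + 0.4932² + 0.1370² = 0.067756 + 0.012012 + 0.243246 + 0.018769 = 0.341783
B = 1 / 0.341783 = 2.9258
Bₛ = (B − 1)/(n − 1) = (2.9258 − 1)/(4 − 1) = 1.9258/3 = 0.6419

0.64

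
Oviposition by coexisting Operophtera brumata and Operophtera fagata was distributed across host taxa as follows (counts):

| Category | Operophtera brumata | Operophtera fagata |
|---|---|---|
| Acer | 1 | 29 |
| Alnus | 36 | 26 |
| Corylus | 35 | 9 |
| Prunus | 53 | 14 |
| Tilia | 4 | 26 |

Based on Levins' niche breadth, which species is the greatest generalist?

Operophtera fagata

Proportions for Operophtera brumata (n=129): 1/129=0.0078, 36/129=0.2791, 35/129=0.2713, 53/129=0.4109, 4/129=0.0310
Proportions for Operophtera fagata (n=104): 29/104=0.2788, 26/104=0.2500, 9/104=0.0865, 14/104=0.1346, 26/104=0.2500
Σp_brumᵢ² = 0.0078² + 0.2791² + 0.2713² + 0.4109² + 0.0310² = 0.000061 + 0.077897 + 0.073604 + 0.168839 + 0.000961 = 0.321362
B_brum = 1 / 0.321362 = 3.1118
Σp_fagaᵢ² = 0.2788² + 0.2500² + 0.0865² + 0.1346² + 0.2500² = 0.077729 + 0.062500 + 0.007482 + 0.018117 + 0.062500 = 0.228328
B_faga = 1 / 0.228328 = 4.3797
Highest B → broadest niche (most generalist): Operophtera fagata (B = 4.38).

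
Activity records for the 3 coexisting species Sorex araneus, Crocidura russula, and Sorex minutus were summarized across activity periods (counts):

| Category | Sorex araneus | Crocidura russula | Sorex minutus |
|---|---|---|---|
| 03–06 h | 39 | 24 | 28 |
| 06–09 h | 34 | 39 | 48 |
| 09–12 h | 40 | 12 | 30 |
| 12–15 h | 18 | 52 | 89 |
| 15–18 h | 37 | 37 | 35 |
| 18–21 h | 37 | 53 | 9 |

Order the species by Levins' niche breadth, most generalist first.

Proportions for Sorex araneus (n=205): 39/205=0.1902, 34/205=0.1659, 40/205=0.1951, 18/205=0.0878, 37/205=0.1805, 37/205=0.1805
Proportions for Crocidura russula (n=217): 24/217=0.1106, 39/217=0.1797, 12/217=0.0553, 52/217=0.2396, 37/217=0.1705, 53/217=0.2442
Proportions for Sorex minutus (n=239): 28/239=0.1172, 48/239=0.2008, 30/239=0.1255, 89/239=0.3724, 35/239=0.1464, 9/239=0.0377
Σp_aranᵢ² = 0.1902² + 0.1659² + 0.1951² + 0.0878² + 0.1805² + 0.1805² = 0.036176 + 0.027523 + 0.038064 + 0.007709 + 0.032580 + 0.032580 = 0.174632
B_aran = 1 / 0.174632 = 5.7263
Σp_russᵢ² = 0.1106² + 0.1797² + 0.0553² + 0.2396² + 0.1705² + 0.2442² = 0.012232 + 0.032292 + 0.003058 + 0.057408 + 0.029070 + 0.059634 = 0.193694
B_russ = 1 / 0.193694 = 5.1628
Σp_minuᵢ² = 0.1172² + 0.2008² + 0.1255² + 0.3724² + 0.1464² + 0.0377² = 0.013736 + 0.040321 + 0.015750 + 0.138682 + 0.021433 + 0.001421 = 0.231343
B_minu = 1 / 0.231343 = 4.3226
Ranking by B (broadest → narrowest): Sorex araneus (5.73) > Crocidura russula (5.16) > Sorex minutus (4.32)

Sorex araneus > Crocidura russula > Sorex minutus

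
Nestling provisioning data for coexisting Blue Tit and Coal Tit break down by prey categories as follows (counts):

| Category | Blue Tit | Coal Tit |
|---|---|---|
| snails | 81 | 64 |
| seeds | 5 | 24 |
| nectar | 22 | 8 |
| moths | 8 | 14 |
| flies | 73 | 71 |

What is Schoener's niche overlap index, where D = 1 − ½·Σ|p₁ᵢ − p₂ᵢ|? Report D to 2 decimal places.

0.85

Proportions for Blue Tit (n=189): 81/189=0.4286, 5/189=0.0265, 22/189=0.1164, 8/189=0.0423, 73/189=0.3862
Proportions for Coal Tit (n=181): 64/181=0.3536, 24/181=0.1326, 8/181=0.0442, 14/181=0.0773, 71/181=0.3923
Σ|p₁ᵢ − p₂ᵢ| = 0.0750 + 0.1061 + 0.0722 + 0.0350 + 0.0061 = 0.2944
D = 1 − ½ × 0.2944 = 1 − 0.14720 = 0.85280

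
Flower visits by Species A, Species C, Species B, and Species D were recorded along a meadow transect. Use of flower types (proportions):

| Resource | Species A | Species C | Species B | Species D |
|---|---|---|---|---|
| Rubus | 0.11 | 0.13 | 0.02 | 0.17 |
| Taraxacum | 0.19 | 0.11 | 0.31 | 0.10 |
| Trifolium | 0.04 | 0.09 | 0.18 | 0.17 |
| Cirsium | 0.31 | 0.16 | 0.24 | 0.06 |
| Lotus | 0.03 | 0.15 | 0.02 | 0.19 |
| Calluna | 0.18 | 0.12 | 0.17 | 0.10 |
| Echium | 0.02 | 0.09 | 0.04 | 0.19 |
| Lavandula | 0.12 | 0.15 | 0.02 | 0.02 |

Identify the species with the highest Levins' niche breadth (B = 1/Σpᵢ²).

Σp_Aᵢ² = 0.11² + 0.19² + 0.04² + 0.31² + 0.03² + 0.18² + 0.02² + 0.12² = 0.0121 + 0.0361 + 0.0016 + 0.0961 + 0.0009 + 0.0324 + 0.0004 + 0.0144 = 0.1940
B_A = 1 / 0.1940 = 5.1546
Σp_Cᵢ² = 0.13² + 0.11² + 0.09² + 0.16² + 0.15² + 0.12² + 0.09² + 0.15² = 0.0169 + 0.0121 + 0.0081 + 0.0256 + 0.0225 + 0.0144 + 0.0081 + 0.0225 = 0.1302
B_C = 1 / 0.1302 = 7.6805
Σp_Bᵢ² = 0.02² + 0.31² + 0.18² + 0.24² + 0.02² + 0.17² + 0.04² + 0.02² = 0.0004 + 0.0961 + 0.0324 + 0.0576 + 0.0004 + 0.0289 + 0.0016 + 0.0004 = 0.2178
B_B = 1 / 0.2178 = 4.5914
Σp_Dᵢ² = 0.17² + 0.10² + 0.17² + 0.06² + 0.19² + 0.10² + 0.19² + 0.02² = 0.0289 + 0.0100 + 0.0289 + 0.0036 + 0.0361 + 0.0100 + 0.0361 + 0.0004 = 0.1540
B_D = 1 / 0.1540 = 6.4935
Highest B → broadest niche (most generalist): Species C (B = 7.68).

Species C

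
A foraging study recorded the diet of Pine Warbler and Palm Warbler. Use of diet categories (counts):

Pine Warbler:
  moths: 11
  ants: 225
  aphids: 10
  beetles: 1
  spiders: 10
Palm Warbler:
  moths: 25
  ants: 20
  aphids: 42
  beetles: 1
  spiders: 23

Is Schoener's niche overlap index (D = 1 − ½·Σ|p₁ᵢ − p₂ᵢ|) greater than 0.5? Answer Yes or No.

Proportions for Pine Warbler (n=257): 11/257=0.0428, 225/257=0.8755, 10/257=0.0389, 1/257=0.0039, 10/257=0.0389
Proportions for Palm Warbler (n=111): 25/111=0.2252, 20/111=0.1802, 42/111=0.3784, 1/111=0.0090, 23/111=0.2072
Σ|p₁ᵢ − p₂ᵢ| = 0.1824 + 0.6953 + 0.3395 + 0.0051 + 0.1683 = 1.3906
D = 1 − ½ × 1.3906 = 1 − 0.69530 = 0.30470
D = 0.30470 < 0.5 → No.

No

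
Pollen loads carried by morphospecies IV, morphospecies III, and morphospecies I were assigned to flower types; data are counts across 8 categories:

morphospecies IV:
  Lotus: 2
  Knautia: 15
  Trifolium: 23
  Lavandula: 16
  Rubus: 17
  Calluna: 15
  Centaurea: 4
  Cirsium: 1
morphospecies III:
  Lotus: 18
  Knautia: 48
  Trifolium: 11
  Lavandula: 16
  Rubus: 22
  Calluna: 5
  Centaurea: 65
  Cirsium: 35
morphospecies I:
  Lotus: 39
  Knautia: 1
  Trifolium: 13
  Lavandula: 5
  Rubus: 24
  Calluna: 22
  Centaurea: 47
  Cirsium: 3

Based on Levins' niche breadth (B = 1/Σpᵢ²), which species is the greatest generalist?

morphospecies IV

Proportions for morphospecies IV (n=93): 2/93=0.0215, 15/93=0.1613, 23/93=0.2473, 16/93=0.1720, 17/93=0.1828, 15/93=0.1613, 4/93=0.0430, 1/93=0.0108
Proportions for morphospecies III (n=220): 18/220=0.0818, 48/220=0.2182, 11/220=0.0500, 16/220=0.0727, 22/220=0.1000, 5/220=0.0227, 65/220=0.2955, 35/220=0.1591
Proportions for morphospecies I (n=154): 39/154=0.2532, 1/154=0.0065, 13/154=0.0844, 5/154=0.0325, 24/154=0.1558, 22/154=0.1429, 47/154=0.3052, 3/154=0.0195
Σp_IVᵢ² = 0.0215² + 0.1613² + 0.2473² + 0.1720² + 0.1828² + 0.1613² + 0.0430² + 0.0108² = 0.000462 + 0.026018 + 0.061157 + 0.029584 + 0.033416 + 0.026018 + 0.001849 + 0.000117 = 0.178621
B_IV = 1 / 0.178621 = 5.5984
Σp_IIIᵢ² = 0.0818² + 0.2182² + 0.0500² + 0.0727² + 0.1000² + 0.0227² + 0.2955² + 0.1591² = 0.006691 + 0.047611 + 0.002500 + 0.005285 + 0.010000 + 0.000515 + 0.087320 + 0.025313 = 0.185235
B_III = 1 / 0.185235 = 5.3985
Σp_Iᵢ² = 0.2532² + 0.0065² + 0.0844² + 0.0325² + 0.1558² + 0.1429² + 0.3052² + 0.0195² = 0.064110 + 0.000042 + 0.007123 + 0.001056 + 0.024274 + 0.020420 + 0.093147 + 0.000380 = 0.210552
B_I = 1 / 0.210552 = 4.7494
Highest B → broadest niche (most generalist): morphospecies IV (B = 5.60).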